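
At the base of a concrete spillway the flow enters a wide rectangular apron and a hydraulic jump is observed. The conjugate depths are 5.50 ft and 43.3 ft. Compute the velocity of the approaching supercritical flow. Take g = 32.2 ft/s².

V₁ = 78.6 ft/s

For a rectangular channel the momentum equation gives q² = ½·g·y₁·y₂·(y₁ + y₂) = ½×32.2×5.50×43.3×48.8 = 187110.
q = √187110 = 433 ft²/s.
V₁ = q/y₁ = 433/5.50 = 78.6 ft/s.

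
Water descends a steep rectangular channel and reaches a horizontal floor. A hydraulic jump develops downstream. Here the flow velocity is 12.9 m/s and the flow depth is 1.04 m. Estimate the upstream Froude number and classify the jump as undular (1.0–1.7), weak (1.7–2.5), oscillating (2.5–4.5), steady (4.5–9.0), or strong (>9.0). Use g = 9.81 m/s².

Fr₁ = V₁/√(g·y₁) = 12.9/√(9.81×1.04) = 4.04.
Fr₁ = 4.04 lies in the oscillating range.

Fr₁ = 4.04; oscillating jump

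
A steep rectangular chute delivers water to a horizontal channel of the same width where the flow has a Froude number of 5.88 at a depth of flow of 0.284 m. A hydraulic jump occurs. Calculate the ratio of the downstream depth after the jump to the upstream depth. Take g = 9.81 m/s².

Fr₁ = 5.88 (given).
By Bélanger, y₂/y₁ = ½[√(1 + 8Fr₁²) − 1] = ½[√277.6 − 1] = 7.83.

y₂/y₁ = 7.83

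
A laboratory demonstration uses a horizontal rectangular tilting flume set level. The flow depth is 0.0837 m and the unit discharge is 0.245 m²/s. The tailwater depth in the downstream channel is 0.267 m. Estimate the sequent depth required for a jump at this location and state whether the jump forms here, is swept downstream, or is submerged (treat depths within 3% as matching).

y₂ = 0.343 m; the jump is swept downstream

V₁ = q/y₁ = 0.245/0.0837 = 2.93 m/s. Fr₁ = V₁/√(g·y₁) = 2.93/√(9.81×0.0837) = 3.23.
Sequent-depth ratio: y₂/y₁ = ½[√(1 + 8Fr₁²) − 1] = ½[√84.48 − 1] = 4.10.
y₂ = 4.10 × 0.0837 = 0.343 m.
Tailwater y_tw = 0.267 m: y_tw < y₂, so the jump is swept downstream.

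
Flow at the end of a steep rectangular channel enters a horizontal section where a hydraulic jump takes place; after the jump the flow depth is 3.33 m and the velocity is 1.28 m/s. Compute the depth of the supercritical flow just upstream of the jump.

Fr₂ = V₂/√(g·y₂) = 1.28/√(9.81×3.33) = 0.224.
Applying the sequent-depth relation in reverse, y₁/y₂ = ½[√(1 + 8Fr₂²) − 1] = ½[√1.401 − 1] = 0.0919.
y₁ = 0.0919 × 3.33 = 0.306 m.

y₁ = 0.306 m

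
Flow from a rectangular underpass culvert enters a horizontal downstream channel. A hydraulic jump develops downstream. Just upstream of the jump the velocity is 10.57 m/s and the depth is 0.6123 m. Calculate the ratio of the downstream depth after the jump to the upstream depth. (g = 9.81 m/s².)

y₂/y₁ = 5.620

Fr₁ = V₁/√(g·y₁) = 10.57/√(9.81×0.6123) = 4.313.
Bélanger equation: y₂/y₁ = ½[√(1 + 8Fr₁²) − 1] = ½[√149.80 − 1] = 5.620.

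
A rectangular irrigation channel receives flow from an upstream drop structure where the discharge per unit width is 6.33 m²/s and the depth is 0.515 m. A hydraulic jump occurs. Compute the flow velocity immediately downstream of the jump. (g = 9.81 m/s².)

V₁ = q/y₁ = 6.33/0.515 = 12.3 m/s. Fr₁ = V₁/√(g·y₁) = 12.3/√(9.81×0.515) = 5.47.
By Bélanger, y₂/y₁ = ½[√(1 + 8Fr₁²) − 1] = ½[√240.2 − 1] = 7.25.
y₂ = 7.25 × 0.515 = 3.73 m.
V₂ = q/y₂ = 6.33/3.73 = 1.70 m/s.

V₂ = 1.70 m/s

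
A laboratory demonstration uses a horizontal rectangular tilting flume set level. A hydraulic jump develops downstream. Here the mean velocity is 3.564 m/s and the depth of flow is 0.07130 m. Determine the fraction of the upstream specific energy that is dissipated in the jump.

ΔE/E₁ = 0.420 (42.0%)

Fr₁ = V₁/√(g·y₁) = 3.564/√(9.81×0.07130) = 4.261.
By Bélanger, y₂/y₁ = ½[√(1 + 8Fr₁²) − 1] = ½[√146.28 − 1] = 5.547.
y₂ = 5.547 × 0.07130 = 0.3955 m.
E₁ = y₁ + V₁²/2g = 0.7187 m. ΔE = (y₂ − y₁)³/(4y₁y₂) = 0.3021 m. ΔE/E₁ = 0.3021/0.7187 = 0.420.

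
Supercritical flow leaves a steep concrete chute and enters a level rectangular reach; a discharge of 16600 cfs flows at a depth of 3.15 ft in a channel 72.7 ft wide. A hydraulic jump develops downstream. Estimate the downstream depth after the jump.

q = Q/b = 16600/72.7 = 228 ft²/s; V₁ = q/y₁ = 72.5 ft/s. Fr₁ = V₁/√(g·y₁) = 7.20.
Bélanger equation: y₂/y₁ = ½[√(1 + 8Fr₁²) − 1] = ½[√415.4 − 1] = 9.69.
y₂ = 9.69 × 3.15 = 30.5 ft.

y₂ = 30.5 ft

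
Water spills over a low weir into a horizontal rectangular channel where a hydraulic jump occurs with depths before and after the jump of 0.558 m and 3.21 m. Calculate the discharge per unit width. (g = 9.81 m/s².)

q = 5.75 m²/s

For a rectangular channel the momentum equation gives q² = ½·g·y₁·y₂·(y₁ + y₂) = ½×9.81×0.558×3.21×3.77 = 33.1.
q = √33.1 = 5.75 m²/s.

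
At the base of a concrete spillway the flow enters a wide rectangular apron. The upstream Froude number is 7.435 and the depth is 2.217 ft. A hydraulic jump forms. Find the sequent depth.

y₂ = 22.23 ft

Fr₁ = 7.435 (given).
Bélanger equation: y₂/y₁ = ½[√(1 + 8Fr₁²) − 1] = ½[√443.23 − 1] = 10.03.
y₂ = 10.03 × 2.217 = 22.23 ft.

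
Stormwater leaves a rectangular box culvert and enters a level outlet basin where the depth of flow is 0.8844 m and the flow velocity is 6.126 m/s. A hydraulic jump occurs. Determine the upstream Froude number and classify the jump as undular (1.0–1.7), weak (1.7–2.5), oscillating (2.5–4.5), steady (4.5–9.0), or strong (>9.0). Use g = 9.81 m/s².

Fr₁ = V₁/√(g·y₁) = 6.126/√(9.81×0.8844) = 2.080.
Fr₁ = 2.080 lies in the weak range.

Fr₁ = 2.080; weak jump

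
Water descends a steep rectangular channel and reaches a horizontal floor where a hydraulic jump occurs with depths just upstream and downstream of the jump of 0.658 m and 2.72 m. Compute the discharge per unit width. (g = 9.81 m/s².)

For a rectangular channel the momentum equation gives q² = ½·g·y₁·y₂·(y₁ + y₂) = ½×9.81×0.658×2.72×3.38 = 29.7.
q = √29.7 = 5.45 m²/s.

q = 5.45 m²/s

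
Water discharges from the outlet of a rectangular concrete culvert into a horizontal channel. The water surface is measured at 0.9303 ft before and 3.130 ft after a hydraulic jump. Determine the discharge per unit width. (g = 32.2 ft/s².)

For a rectangular channel the momentum equation gives q² = ½·g·y₁·y₂·(y₁ + y₂) = ½×32.2×0.9303×3.130×4.060 = 190.3.
q = √190.3 = 13.80 ft²/s.

q = 13.80 ft²/s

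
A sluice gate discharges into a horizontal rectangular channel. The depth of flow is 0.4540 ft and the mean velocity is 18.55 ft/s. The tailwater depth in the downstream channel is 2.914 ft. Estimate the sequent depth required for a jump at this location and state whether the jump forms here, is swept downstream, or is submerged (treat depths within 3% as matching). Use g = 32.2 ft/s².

y₂ = 2.896 ft; the jump forms here

Fr₁ = V₁/√(g·y₁) = 18.55/√(32.2×0.4540) = 4.852.
By Bélanger, y₂/y₁ = ½[√(1 + 8Fr₁²) − 1] = ½[√189.31 − 1] = 6.379.
y₂ = 6.379 × 0.4540 = 2.896 ft.
Tailwater y_tw = 2.914 ft: y_tw ≈ y₂, so the jump forms here.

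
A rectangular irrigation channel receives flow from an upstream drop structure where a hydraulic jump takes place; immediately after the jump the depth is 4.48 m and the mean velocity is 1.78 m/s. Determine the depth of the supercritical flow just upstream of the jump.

Fr₂ = V₂/√(g·y₂) = 1.78/√(9.81×4.48) = 0.269.
From the momentum equation (using Fr₂), y₁/y₂ = ½[√(1 + 8Fr₂²) − 1] = ½[√1.577 − 1] = 0.128.
y₁ = 0.128 × 4.48 = 0.573 m.

y₁ = 0.573 m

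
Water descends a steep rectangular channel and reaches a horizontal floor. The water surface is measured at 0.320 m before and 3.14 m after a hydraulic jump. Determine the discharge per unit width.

q = 4.13 m²/s

For a rectangular channel the momentum equation gives q² = ½·g·y₁·y₂·(y₁ + y₂) = ½×9.81×0.320×3.14×3.46 = 17.1.
q = √17.1 = 4.13 m²/s.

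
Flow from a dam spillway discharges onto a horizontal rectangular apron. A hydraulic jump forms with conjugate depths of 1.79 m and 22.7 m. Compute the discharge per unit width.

For a rectangular channel the momentum equation gives q² = ½·g·y₁·y₂·(y₁ + y₂) = ½×9.81×1.79×22.7×24.5 = 4881.
q = √4881 = 69.9 m²/s.

q = 69.9 m²/s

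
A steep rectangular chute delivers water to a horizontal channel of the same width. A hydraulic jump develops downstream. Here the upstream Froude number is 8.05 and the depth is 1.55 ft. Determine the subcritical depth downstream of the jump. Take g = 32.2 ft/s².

Fr₁ = 8.05 (given).
By Bélanger, y₂/y₁ = ½[√(1 + 8Fr₁²) − 1] = ½[√519.4 − 1] = 10.9.
y₂ = 10.9 × 1.55 = 16.9 ft.

y₂ = 16.9 ft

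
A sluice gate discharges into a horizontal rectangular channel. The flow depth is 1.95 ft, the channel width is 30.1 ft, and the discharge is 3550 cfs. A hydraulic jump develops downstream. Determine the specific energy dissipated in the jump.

ΔE = 38.1 ft

q = Q/b = 3550/30.1 = 118 ft²/s; V₁ = q/y₁ = 60.5 ft/s. Fr₁ = V₁/√(g·y₁) = 7.63.
By Bélanger, y₂/y₁ = ½[√(1 + 8Fr₁²) − 1] = ½[√467.1 − 1] = 10.3.
y₂ = 10.3 × 1.95 = 20.1 ft.
Head loss: ΔE = (y₂ − y₁)³/(4y₁y₂) = (20.1 − 1.95)³/(4×1.95×20.1) = 5976/157 = 38.1 ft.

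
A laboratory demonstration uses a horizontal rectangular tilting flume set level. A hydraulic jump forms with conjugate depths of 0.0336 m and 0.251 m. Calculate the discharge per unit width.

For a rectangular channel the momentum equation gives q² = ½·g·y₁·y₂·(y₁ + y₂) = ½×9.81×0.0336×0.251×0.285 = 0.0118.
q = √0.0118 = 0.109 m²/s.

q = 0.109 m²/s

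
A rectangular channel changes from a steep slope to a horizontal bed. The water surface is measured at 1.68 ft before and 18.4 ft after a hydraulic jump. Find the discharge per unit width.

For a rectangular channel the momentum equation gives q² = ½·g·y₁·y₂·(y₁ + y₂) = ½×32.2×1.68×18.4×20.1 = 9993.
q = √9993 = 100.0 ft²/s.

q = 100.0 ft²/s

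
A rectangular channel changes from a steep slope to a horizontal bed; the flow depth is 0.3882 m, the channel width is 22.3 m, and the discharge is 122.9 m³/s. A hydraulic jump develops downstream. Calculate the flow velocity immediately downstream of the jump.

q = Q/b = 122.9/22.3 = 5.511 m²/s; V₁ = q/y₁ = 14.20 m/s. Fr₁ = V₁/√(g·y₁) = 7.275.
Sequent-depth ratio: y₂/y₁ = ½[√(1 + 8Fr₁²) − 1] = ½[√424.40 − 1] = 9.800.
y₂ = 9.800 × 0.3882 = 3.805 m.
V₂ = q/y₂ = 5.511/3.805 = 1.449 m/s.

V₂ = 1.449 m/s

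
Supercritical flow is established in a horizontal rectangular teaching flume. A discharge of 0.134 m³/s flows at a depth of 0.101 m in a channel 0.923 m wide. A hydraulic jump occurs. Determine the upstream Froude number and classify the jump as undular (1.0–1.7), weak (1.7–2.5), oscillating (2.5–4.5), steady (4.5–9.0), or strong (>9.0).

Fr₁ = 1.44; undular jump

q = Q/b = 0.134/0.923 = 0.145 m²/s; V₁ = q/y₁ = 1.44 m/s. Fr₁ = V₁/√(g·y₁) = 1.44.
Fr₁ = 1.44 lies in the undular range.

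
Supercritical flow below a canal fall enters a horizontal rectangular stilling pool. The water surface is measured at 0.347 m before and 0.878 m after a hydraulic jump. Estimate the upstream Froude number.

Fr₁ = 2.11

For a rectangular channel the momentum equation gives q² = ½·g·y₁·y₂·(y₁ + y₂) = ½×9.81×0.347×0.878×1.23 = 1.83.
q = √1.83 = 1.35 m²/s.
V₁ = q/y₁ = 3.90 m/s; Fr₁ = V₁/√(g·y₁) = 2.11.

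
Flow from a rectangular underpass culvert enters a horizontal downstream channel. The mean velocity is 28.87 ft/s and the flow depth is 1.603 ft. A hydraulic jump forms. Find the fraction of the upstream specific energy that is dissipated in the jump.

ΔE/E₁ = 0.394 (39.4%)

Fr₁ = V₁/√(g·y₁) = 28.87/√(32.2×1.603) = 4.018.
From the momentum equation for a rectangular channel, y₂/y₁ = ½[√(1 + 8Fr₁²) − 1] = ½[√130.18 − 1] = 5.205.
y₂ = 5.205 × 1.603 = 8.343 ft.
E₁ = y₁ + V₁²/2g = 14.55 ft. ΔE = (y₂ − y₁)³/(4y₁y₂) = 5.724 ft. ΔE/E₁ = 5.724/14.55 = 0.394.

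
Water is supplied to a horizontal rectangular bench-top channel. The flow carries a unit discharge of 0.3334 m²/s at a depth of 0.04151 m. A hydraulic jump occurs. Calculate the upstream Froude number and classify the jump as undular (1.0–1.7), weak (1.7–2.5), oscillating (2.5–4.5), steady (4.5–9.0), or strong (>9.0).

Fr₁ = 12.59; strong jump

V₁ = q/y₁ = 0.3334/0.04151 = 8.032 m/s. Fr₁ = V₁/√(g·y₁) = 8.032/√(9.81×0.04151) = 12.59.
Fr₁ = 12.59 lies in the strong range.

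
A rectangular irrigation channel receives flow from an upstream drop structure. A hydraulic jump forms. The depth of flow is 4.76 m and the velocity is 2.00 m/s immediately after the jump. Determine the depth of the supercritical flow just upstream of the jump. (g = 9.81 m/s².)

y₁ = 0.710 m

Fr₂ = V₂/√(g·y₂) = 2.00/√(9.81×4.76) = 0.293.
From the momentum equation (using Fr₂), y₁/y₂ = ½[√(1 + 8Fr₂²) − 1] = ½[√1.685 − 1] = 0.149.
y₁ = 0.149 × 4.76 = 0.710 m.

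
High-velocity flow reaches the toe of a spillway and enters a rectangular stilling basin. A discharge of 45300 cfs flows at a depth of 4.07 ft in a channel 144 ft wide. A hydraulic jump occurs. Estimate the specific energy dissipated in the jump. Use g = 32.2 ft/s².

ΔE = 58.8 ft

q = Q/b = 45300/144 = 315 ft²/s; V₁ = q/y₁ = 77.3 ft/s. Fr₁ = V₁/√(g·y₁) = 6.75.
Bélanger equation: y₂/y₁ = ½[√(1 + 8Fr₁²) − 1] = ½[√365.7 − 1] = 9.06.
y₂ = 9.06 × 4.07 = 36.9 ft.
Head loss: ΔE = (y₂ − y₁)³/(4y₁y₂) = (36.9 − 4.07)³/(4×4.07×36.9) = 35321/600 = 58.8 ft.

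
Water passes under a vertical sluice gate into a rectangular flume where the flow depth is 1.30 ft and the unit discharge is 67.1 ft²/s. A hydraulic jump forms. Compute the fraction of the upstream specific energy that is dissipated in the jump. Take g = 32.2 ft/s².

ΔE/E₁ = 0.663 (66.3%)

V₁ = q/y₁ = 67.1/1.30 = 51.6 ft/s. Fr₁ = V₁/√(g·y₁) = 51.6/√(32.2×1.30) = 7.98.
From the momentum equation for a rectangular channel, y₂/y₁ = ½[√(1 + 8Fr₁²) − 1] = ½[√510.2 − 1] = 10.8.
y₂ = 10.8 × 1.30 = 14.0 ft.
E₁ = y₁ + V₁²/2g = 42.7 ft. ΔE = (y₂ − y₁)³/(4y₁y₂) = 28.3 ft. ΔE/E₁ = 28.3/42.7 = 0.663.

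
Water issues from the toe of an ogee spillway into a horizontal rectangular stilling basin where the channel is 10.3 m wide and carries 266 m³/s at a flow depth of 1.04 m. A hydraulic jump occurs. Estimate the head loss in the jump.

q = Q/b = 266/10.3 = 25.8 m²/s; V₁ = q/y₁ = 24.8 m/s. Fr₁ = V₁/√(g·y₁) = 7.77.
Sequent-depth ratio: y₂/y₁ = ½[√(1 + 8Fr₁²) − 1] = ½[√484.5 − 1] = 10.5.
y₂ = 10.5 × 1.04 = 10.9 m.
Head loss: ΔE = (y₂ − y₁)³/(4y₁y₂) = (10.9 − 1.04)³/(4×1.04×10.9) = 966/45.5 = 21.3 m.

ΔE = 21.3 m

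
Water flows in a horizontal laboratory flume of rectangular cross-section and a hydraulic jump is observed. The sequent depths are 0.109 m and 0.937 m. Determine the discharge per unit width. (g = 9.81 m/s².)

For a rectangular channel the momentum equation gives q² = ½·g·y₁·y₂·(y₁ + y₂) = ½×9.81×0.109×0.937×1.05 = 0.524.
q = √0.524 = 0.724 m²/s.

q = 0.724 m²/s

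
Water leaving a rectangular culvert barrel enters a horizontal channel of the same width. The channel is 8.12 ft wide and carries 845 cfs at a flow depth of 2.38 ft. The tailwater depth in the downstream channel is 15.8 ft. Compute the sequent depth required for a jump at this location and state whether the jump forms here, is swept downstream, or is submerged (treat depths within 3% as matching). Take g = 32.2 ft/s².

q = Q/b = 845/8.12 = 104 ft²/s; V₁ = q/y₁ = 43.7 ft/s. Fr₁ = V₁/√(g·y₁) = 4.99.
Bélanger equation: y₂/y₁ = ½[√(1 + 8Fr₁²) − 1] = ½[√200.6 − 1] = 6.58.
y₂ = 6.58 × 2.38 = 15.7 ft.
Tailwater y_tw = 15.8 ft: y_tw ≈ y₂, so the jump forms here.

y₂ = 15.7 ft; the jump forms here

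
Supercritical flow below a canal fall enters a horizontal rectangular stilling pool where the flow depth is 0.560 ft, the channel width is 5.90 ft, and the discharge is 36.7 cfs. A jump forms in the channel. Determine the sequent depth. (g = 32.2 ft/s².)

y₂ = 1.81 ft

q = Q/b = 36.7/5.90 = 6.22 ft²/s; V₁ = q/y₁ = 11.1 ft/s. Fr₁ = V₁/√(g·y₁) = 2.62.
Sequent-depth ratio: y₂/y₁ = ½[√(1 + 8Fr₁²) − 1] = ½[√55.74 − 1] = 3.23.
y₂ = 3.23 × 0.560 = 1.81 ft.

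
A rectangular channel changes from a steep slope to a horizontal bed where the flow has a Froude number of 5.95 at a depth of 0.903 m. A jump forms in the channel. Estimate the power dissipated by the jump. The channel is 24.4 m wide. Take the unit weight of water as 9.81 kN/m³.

Fr₁ = 5.95 (given).
From the momentum equation for a rectangular channel, y₂/y₁ = ½[√(1 + 8Fr₁²) − 1] = ½[√284.2 − 1] = 7.93.
y₂ = 7.93 × 0.903 = 7.16 m.
Head loss: ΔE = (y₂ − y₁)³/(4y₁y₂) = (7.16 − 0.903)³/(4×0.903×7.16) = 245/25.9 = 9.47 m.
V₁ = Fr₁·√(g·y₁) = 5.95×√(9.81×0.903) = 17.7 m/s; q = V₁·y₁ = 16.0 m²/s. Q = q·b = 16.0 × 24.4 = 390 m³/s. P = γ·Q·ΔE = 9.81 × 390 × 9.47 = 36259 kW.

P = 36259 kW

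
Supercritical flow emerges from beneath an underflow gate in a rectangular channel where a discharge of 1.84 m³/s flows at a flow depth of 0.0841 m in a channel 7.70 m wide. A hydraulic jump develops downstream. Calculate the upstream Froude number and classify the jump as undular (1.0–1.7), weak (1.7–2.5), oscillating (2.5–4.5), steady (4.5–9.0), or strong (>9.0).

q = Q/b = 1.84/7.70 = 0.239 m²/s; V₁ = q/y₁ = 2.84 m/s. Fr₁ = V₁/√(g·y₁) = 3.13.
Fr₁ = 3.13 lies in the oscillating range.

Fr₁ = 3.13; oscillating jump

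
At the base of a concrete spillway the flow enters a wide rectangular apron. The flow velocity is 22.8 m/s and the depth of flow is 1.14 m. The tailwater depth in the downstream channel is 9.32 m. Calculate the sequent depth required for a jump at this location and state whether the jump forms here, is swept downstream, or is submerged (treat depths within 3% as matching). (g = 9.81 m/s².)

y₂ = 10.4 m; the jump is swept downstream

Fr₁ = V₁/√(g·y₁) = 22.8/√(9.81×1.14) = 6.82.
Sequent-depth ratio: y₂/y₁ = ½[√(1 + 8Fr₁²) − 1] = ½[√372.9 − 1] = 9.15.
y₂ = 9.15 × 1.14 = 10.4 m.
Tailwater y_tw = 9.32 m: y_tw < y₂, so the jump is swept downstream.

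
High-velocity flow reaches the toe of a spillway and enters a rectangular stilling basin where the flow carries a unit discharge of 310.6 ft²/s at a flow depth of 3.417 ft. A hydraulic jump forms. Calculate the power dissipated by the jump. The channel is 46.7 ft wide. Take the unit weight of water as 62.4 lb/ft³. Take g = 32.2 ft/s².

V₁ = q/y₁ = 310.6/3.417 = 90.90 ft/s. Fr₁ = V₁/√(g·y₁) = 90.90/√(32.2×3.417) = 8.666.
By Bélanger, y₂/y₁ = ½[√(1 + 8Fr₁²) − 1] = ½[√601.76 − 1] = 11.77.
y₂ = 11.77 × 3.417 = 40.20 ft.
Head loss: ΔE = (y₂ − y₁)³/(4y₁y₂) = (40.20 − 3.417)³/(4×3.417×40.20) = 49777/549.5 = 90.59 ft.
Q = q·b = 310.6 × 46.7 = 14505 cfs. P = γ·Q·ΔE/550 = 62.4 × 14505 × 90.59 / 550 = 149077 hp.

P = 149077 hp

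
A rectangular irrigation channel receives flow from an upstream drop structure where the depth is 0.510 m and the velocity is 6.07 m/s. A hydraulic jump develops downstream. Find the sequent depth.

y₂ = 1.72 m

Fr₁ = V₁/√(g·y₁) = 6.07/√(9.81×0.510) = 2.71.
Sequent-depth ratio: y₂/y₁ = ½[√(1 + 8Fr₁²) − 1] = ½[√59.92 − 1] = 3.37.
y₂ = 3.37 × 0.510 = 1.72 m.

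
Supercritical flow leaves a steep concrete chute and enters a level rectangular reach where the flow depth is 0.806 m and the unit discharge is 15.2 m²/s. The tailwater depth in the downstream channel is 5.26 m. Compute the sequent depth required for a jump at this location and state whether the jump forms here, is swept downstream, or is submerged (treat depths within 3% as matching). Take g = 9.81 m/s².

y₂ = 7.25 m; the jump is swept downstream

V₁ = q/y₁ = 15.2/0.806 = 18.9 m/s. Fr₁ = V₁/√(g·y₁) = 18.9/√(9.81×0.806) = 6.71.
Bélanger equation: y₂/y₁ = ½[√(1 + 8Fr₁²) − 1] = ½[√360.8 − 1] = 9.00.
y₂ = 9.00 × 0.806 = 7.25 m.
Tailwater y_tw = 5.26 m: y_tw < y₂, so the jump is swept downstream.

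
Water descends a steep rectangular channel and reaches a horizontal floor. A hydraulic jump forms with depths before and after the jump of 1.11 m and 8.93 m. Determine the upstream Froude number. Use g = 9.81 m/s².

For a rectangular channel the momentum equation gives q² = ½·g·y₁·y₂·(y₁ + y₂) = ½×9.81×1.11×8.93×10.0 = 488.
q = √488 = 22.1 m²/s.
V₁ = q/y₁ = 19.9 m/s; Fr₁ = V₁/√(g·y₁) = 6.03.

Fr₁ = 6.03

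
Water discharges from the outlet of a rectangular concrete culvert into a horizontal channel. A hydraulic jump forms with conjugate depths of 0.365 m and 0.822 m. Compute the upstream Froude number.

Fr₁ = 1.91

For a rectangular channel the momentum equation gives q² = ½·g·y₁·y₂·(y₁ + y₂) = ½×9.81×0.365×0.822×1.19 = 1.75.
q = √1.75 = 1.32 m²/s.
V₁ = q/y₁ = 3.62 m/s; Fr₁ = V₁/√(g·y₁) = 1.91.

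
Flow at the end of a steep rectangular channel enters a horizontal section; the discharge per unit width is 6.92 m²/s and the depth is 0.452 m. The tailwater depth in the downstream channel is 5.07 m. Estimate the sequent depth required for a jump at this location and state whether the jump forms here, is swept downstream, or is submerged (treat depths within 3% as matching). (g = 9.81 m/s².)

V₁ = q/y₁ = 6.92/0.452 = 15.3 m/s. Fr₁ = V₁/√(g·y₁) = 15.3/√(9.81×0.452) = 7.27.
By Bélanger, y₂/y₁ = ½[√(1 + 8Fr₁²) − 1] = ½[√423.9 − 1] = 9.79.
y₂ = 9.79 × 0.452 = 4.43 m.
Tailwater y_tw = 5.07 m: y_tw > y₂, so the jump is submerged.

y₂ = 4.43 m; the jump is submerged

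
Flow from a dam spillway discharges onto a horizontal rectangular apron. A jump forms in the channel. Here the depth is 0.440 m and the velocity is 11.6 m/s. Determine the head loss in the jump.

ΔE = 3.91 m

Fr₁ = V₁/√(g·y₁) = 11.6/√(9.81×0.440) = 5.58.
From the momentum equation for a rectangular channel, y₂/y₁ = ½[√(1 + 8Fr₁²) − 1] = ½[√250.4 − 1] = 7.41.
y₂ = 7.41 × 0.440 = 3.26 m.
Head loss: ΔE = (y₂ − y₁)³/(4y₁y₂) = (3.26 − 0.440)³/(4×0.440×3.26) = 22.5/5.74 = 3.91 m.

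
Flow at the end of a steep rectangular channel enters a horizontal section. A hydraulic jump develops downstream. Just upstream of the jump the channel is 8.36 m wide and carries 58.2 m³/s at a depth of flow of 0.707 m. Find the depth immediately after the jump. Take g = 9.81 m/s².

q = Q/b = 58.2/8.36 = 6.96 m²/s; V₁ = q/y₁ = 9.85 m/s. Fr₁ = V₁/√(g·y₁) = 3.74.
Bélanger equation: y₂/y₁ = ½[√(1 + 8Fr₁²) − 1] = ½[√112.8 − 1] = 4.81.
y₂ = 4.81 × 0.707 = 3.40 m.

y₂ = 3.40 m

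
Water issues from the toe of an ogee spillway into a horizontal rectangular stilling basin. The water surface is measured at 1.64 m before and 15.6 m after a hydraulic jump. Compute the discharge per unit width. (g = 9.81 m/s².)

q = 46.5 m²/s

For a rectangular channel the momentum equation gives q² = ½·g·y₁·y₂·(y₁ + y₂) = ½×9.81×1.64×15.6×17.2 = 2163.
q = √2163 = 46.5 m²/s.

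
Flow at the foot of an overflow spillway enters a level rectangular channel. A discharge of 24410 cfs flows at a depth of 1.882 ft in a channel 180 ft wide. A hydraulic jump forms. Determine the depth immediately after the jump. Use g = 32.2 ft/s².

y₂ = 23.71 ft

q = Q/b = 24410/180 = 135.6 ft²/s; V₁ = q/y₁ = 72.06 ft/s. Fr₁ = V₁/√(g·y₁) = 9.256.
By Bélanger, y₂/y₁ = ½[√(1 + 8Fr₁²) − 1] = ½[√686.43 − 1] = 12.60.
y₂ = 12.60 × 1.882 = 23.71 ft.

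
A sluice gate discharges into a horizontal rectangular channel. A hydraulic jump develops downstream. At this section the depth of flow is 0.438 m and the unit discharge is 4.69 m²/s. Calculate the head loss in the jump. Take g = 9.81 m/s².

V₁ = q/y₁ = 4.69/0.438 = 10.7 m/s. Fr₁ = V₁/√(g·y₁) = 10.7/√(9.81×0.438) = 5.17.
Conjugate-depth relation: y₂/y₁ = ½[√(1 + 8Fr₁²) − 1] = ½[√214.5 − 1] = 6.82.
y₂ = 6.82 × 0.438 = 2.99 m.
V₂ = q/y₂ = 4.69/2.99 = 1.57 m/s. E₁ = y₁ + V₁²/2g = 6.28 m; E₂ = y₂ + V₂²/2g = 3.11 m. ΔE = E₁ − E₂ = 3.17 m.

ΔE = 3.17 m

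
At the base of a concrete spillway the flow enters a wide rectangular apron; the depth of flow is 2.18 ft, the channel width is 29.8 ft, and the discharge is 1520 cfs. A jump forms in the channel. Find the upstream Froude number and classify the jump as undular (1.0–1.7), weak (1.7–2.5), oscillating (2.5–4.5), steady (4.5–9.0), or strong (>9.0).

Fr₁ = 2.79; oscillating jump

q = Q/b = 1520/29.8 = 51.0 ft²/s; V₁ = q/y₁ = 23.4 ft/s. Fr₁ = V₁/√(g·y₁) = 2.79.
Fr₁ = 2.79 lies in the oscillating range.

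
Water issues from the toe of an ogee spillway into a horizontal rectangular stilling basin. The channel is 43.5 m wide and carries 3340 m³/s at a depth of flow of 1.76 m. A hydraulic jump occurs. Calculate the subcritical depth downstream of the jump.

q = Q/b = 3340/43.5 = 76.8 m²/s; V₁ = q/y₁ = 43.6 m/s. Fr₁ = V₁/√(g·y₁) = 10.5.
Conjugate-depth relation: y₂/y₁ = ½[√(1 + 8Fr₁²) − 1] = ½[√882.9 − 1] = 14.4.
y₂ = 14.4 × 1.76 = 25.3 m.

y₂ = 25.3 m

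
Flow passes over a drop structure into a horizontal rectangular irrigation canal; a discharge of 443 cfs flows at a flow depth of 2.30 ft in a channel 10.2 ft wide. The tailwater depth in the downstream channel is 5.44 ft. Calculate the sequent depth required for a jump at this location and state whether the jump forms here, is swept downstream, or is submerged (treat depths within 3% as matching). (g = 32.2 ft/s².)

q = Q/b = 443/10.2 = 43.4 ft²/s; V₁ = q/y₁ = 18.9 ft/s. Fr₁ = V₁/√(g·y₁) = 2.19.
Conjugate-depth relation: y₂/y₁ = ½[√(1 + 8Fr₁²) − 1] = ½[√39.52 − 1] = 2.64.
y₂ = 2.64 × 2.30 = 6.08 ft.
Tailwater y_tw = 5.44 ft: y_tw < y₂, so the jump is swept downstream.

y₂ = 6.08 ft; the jump is swept downstream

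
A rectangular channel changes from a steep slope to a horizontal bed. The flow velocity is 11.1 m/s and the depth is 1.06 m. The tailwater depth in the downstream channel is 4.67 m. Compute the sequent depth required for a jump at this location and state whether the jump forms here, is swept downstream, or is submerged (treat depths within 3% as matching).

Fr₁ = V₁/√(g·y₁) = 11.1/√(9.81×1.06) = 3.44.
Bélanger equation: y₂/y₁ = ½[√(1 + 8Fr₁²) − 1] = ½[√95.79 − 1] = 4.39.
y₂ = 4.39 × 1.06 = 4.66 m.
Tailwater y_tw = 4.67 m: y_tw ≈ y₂, so the jump forms here.

y₂ = 4.66 m; the jump forms here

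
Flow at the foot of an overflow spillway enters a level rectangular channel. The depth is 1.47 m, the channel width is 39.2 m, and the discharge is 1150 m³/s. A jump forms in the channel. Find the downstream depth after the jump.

q = Q/b = 1150/39.2 = 29.3 m²/s; V₁ = q/y₁ = 20.0 m/s. Fr₁ = V₁/√(g·y₁) = 5.26.
From the momentum equation for a rectangular channel, y₂/y₁ = ½[√(1 + 8Fr₁²) − 1] = ½[√221.9 − 1] = 6.95.
y₂ = 6.95 × 1.47 = 10.2 m.

y₂ = 10.2 m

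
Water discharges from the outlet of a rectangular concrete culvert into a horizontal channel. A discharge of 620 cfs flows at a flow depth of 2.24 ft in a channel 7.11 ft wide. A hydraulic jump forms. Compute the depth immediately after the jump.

q = Q/b = 620/7.11 = 87.2 ft²/s; V₁ = q/y₁ = 38.9 ft/s. Fr₁ = V₁/√(g·y₁) = 4.58.
By Bélanger, y₂/y₁ = ½[√(1 + 8Fr₁²) − 1] = ½[√169.1 − 1] = 6.00.
y₂ = 6.00 × 2.24 = 13.4 ft.

y₂ = 13.4 ft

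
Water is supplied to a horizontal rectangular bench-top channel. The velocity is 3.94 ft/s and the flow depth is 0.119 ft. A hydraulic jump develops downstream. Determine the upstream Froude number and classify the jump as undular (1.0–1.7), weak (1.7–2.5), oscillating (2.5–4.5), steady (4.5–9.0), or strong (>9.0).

Fr₁ = 2.01; weak jump

Fr₁ = V₁/√(g·y₁) = 3.94/√(32.2×0.119) = 2.01.
Fr₁ = 2.01 lies in the weak range.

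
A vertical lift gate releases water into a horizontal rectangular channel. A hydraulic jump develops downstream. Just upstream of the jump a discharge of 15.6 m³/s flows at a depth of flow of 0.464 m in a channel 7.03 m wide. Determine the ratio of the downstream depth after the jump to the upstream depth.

q = Q/b = 15.6/7.03 = 2.22 m²/s; V₁ = q/y₁ = 4.78 m/s. Fr₁ = V₁/√(g·y₁) = 2.24.
By Bélanger, y₂/y₁ = ½[√(1 + 8Fr₁²) − 1] = ½[√41.20 − 1] = 2.71.

y₂/y₁ = 2.71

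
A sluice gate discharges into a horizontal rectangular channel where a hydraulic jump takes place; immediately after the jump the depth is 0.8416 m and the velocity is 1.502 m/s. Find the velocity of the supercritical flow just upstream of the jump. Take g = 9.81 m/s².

V₁ = 3.827 m/s

Fr₂ = V₂/√(g·y₂) = 1.502/√(9.81×0.8416) = 0.5227.
From the momentum equation (using Fr₂), y₁/y₂ = ½[√(1 + 8Fr₂²) − 1] = ½[√3.1860 − 1] = 0.3925.
y₁ = 0.3925 × 0.8416 = 0.3303 m.
V₁ = q/y₁ = 1.264/0.3303 = 3.827 m/s.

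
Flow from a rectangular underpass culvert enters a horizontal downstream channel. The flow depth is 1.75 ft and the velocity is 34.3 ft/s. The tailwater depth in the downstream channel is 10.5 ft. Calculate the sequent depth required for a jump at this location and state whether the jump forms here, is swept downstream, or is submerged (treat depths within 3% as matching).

Fr₁ = V₁/√(g·y₁) = 34.3/√(32.2×1.75) = 4.57.
Conjugate-depth relation: y₂/y₁ = ½[√(1 + 8Fr₁²) − 1] = ½[√168.0 − 1] = 5.98.
y₂ = 5.98 × 1.75 = 10.5 ft.
Tailwater y_tw = 10.5 ft: y_tw ≈ y₂, so the jump forms here.

y₂ = 10.5 ft; the jump forms here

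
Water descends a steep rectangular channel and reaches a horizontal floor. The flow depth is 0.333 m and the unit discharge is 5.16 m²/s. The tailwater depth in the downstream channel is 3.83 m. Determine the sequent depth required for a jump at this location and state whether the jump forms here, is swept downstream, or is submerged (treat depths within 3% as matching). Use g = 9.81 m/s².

V₁ = q/y₁ = 5.16/0.333 = 15.5 m/s. Fr₁ = V₁/√(g·y₁) = 15.5/√(9.81×0.333) = 8.57.
From the momentum equation for a rectangular channel, y₂/y₁ = ½[√(1 + 8Fr₁²) − 1] = ½[√589.0 − 1] = 11.6.
y₂ = 11.6 × 0.333 = 3.87 m.
Tailwater y_tw = 3.83 m: y_tw ≈ y₂, so the jump forms here.

y₂ = 3.87 m; the jump forms here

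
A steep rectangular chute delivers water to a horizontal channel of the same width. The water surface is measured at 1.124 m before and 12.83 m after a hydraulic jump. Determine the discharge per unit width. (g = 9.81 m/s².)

q = 31.42 m²/s

For a rectangular channel the momentum equation gives q² = ½·g·y₁·y₂·(y₁ + y₂) = ½×9.81×1.124×12.83×13.95 = 987.0.
q = √987.0 = 31.42 m²/s.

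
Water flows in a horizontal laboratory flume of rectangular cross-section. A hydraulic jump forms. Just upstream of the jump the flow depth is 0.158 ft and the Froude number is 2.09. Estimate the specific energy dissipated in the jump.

ΔE = 0.0531 ft

Fr₁ = 2.09 (given).
Conjugate-depth relation: y₂/y₁ = ½[√(1 + 8Fr₁²) − 1] = ½[√35.94 − 1] = 2.50.
y₂ = 2.50 × 0.158 = 0.395 ft.
Head loss: ΔE = (y₂ − y₁)³/(4y₁y₂) = (0.395 − 0.158)³/(4×0.158×0.395) = 0.0133/0.249 = 0.0531 ft.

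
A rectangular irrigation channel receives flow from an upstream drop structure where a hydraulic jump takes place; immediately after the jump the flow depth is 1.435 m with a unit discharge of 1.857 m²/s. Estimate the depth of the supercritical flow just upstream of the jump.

V₂ = q/y₂ = 1.857/1.435 = 1.294 m/s; Fr₂ = V₂/√(g·y₂) = 0.3449.
Applying the sequent-depth relation in reverse, y₁/y₂ = ½[√(1 + 8Fr₂²) − 1] = ½[√1.9517 − 1] = 0.1985.
y₁ = 0.1985 × 1.435 = 0.2849 m.

y₁ = 0.2849 m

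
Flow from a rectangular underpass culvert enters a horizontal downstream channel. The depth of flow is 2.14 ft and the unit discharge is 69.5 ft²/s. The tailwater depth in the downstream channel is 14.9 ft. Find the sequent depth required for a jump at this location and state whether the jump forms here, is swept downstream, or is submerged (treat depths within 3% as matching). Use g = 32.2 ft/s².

V₁ = q/y₁ = 69.5/2.14 = 32.5 ft/s. Fr₁ = V₁/√(g·y₁) = 32.5/√(32.2×2.14) = 3.91.
Sequent-depth ratio: y₂/y₁ = ½[√(1 + 8Fr₁²) − 1] = ½[√123.5 − 1] = 5.06.
y₂ = 5.06 × 2.14 = 10.8 ft.
Tailwater y_tw = 14.9 ft: y_tw > y₂, so the jump is submerged.

y₂ = 10.8 ft; the jump is submerged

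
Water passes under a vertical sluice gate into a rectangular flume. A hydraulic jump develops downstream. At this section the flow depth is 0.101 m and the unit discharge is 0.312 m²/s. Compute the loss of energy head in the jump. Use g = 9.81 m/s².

V₁ = q/y₁ = 0.312/0.101 = 3.09 m/s. Fr₁ = V₁/√(g·y₁) = 3.09/√(9.81×0.101) = 3.10.
By Bélanger, y₂/y₁ = ½[√(1 + 8Fr₁²) − 1] = ½[√78.05 − 1] = 3.92.
y₂ = 3.92 × 0.101 = 0.396 m.
V₂ = q/y₂ = 0.312/0.396 = 0.789 m/s. E₁ = y₁ + V₁²/2g = 0.587 m; E₂ = y₂ + V₂²/2g = 0.427 m. ΔE = E₁ − E₂ = 0.160 m.

ΔE = 0.160 m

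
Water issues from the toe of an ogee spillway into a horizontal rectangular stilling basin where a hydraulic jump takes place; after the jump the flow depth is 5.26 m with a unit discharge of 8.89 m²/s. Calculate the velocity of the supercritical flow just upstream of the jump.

V₁ = 16.8 m/s

V₂ = q/y₂ = 8.89/5.26 = 1.69 m/s; Fr₂ = V₂/√(g·y₂) = 0.235.
Applying the sequent-depth relation in reverse, y₁/y₂ = ½[√(1 + 8Fr₂²) − 1] = ½[√1.443 − 1] = 0.101.
y₁ = 0.101 × 5.26 = 0.529 m.
V₁ = q/y₁ = 8.89/0.529 = 16.8 m/s.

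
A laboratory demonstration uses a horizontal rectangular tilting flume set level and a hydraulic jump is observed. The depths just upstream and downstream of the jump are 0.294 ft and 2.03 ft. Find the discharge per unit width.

For a rectangular channel the momentum equation gives q² = ½·g·y₁·y₂·(y₁ + y₂) = ½×32.2×0.294×2.03×2.32 = 22.3.
q = √22.3 = 4.73 ft²/s.

q = 4.73 ft²/s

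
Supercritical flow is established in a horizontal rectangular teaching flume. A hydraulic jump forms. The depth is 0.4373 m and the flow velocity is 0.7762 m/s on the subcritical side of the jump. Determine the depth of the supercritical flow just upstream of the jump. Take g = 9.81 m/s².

Fr₂ = V₂/√(g·y₂) = 0.7762/√(9.81×0.4373) = 0.3748.
From the momentum equation (using Fr₂), y₁/y₂ = ½[√(1 + 8Fr₂²) − 1] = ½[√2.1235 − 1] = 0.2286.
y₁ = 0.2286 × 0.4373 = 0.09997 m.

y₁ = 0.09997 m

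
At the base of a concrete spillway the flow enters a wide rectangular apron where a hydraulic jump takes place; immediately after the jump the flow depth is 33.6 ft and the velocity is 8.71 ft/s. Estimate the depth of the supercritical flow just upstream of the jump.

Fr₂ = V₂/√(g·y₂) = 8.71/√(32.2×33.6) = 0.265.
From the momentum equation (using Fr₂), y₁/y₂ = ½[√(1 + 8Fr₂²) − 1] = ½[√1.561 − 1] = 0.125.
y₁ = 0.125 × 33.6 = 4.19 ft.

y₁ = 4.19 ft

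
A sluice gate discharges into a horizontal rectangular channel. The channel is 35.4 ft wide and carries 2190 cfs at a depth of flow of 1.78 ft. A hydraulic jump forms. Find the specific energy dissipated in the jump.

ΔE = 9.32 ft

q = Q/b = 2190/35.4 = 61.9 ft²/s; V₁ = q/y₁ = 34.8 ft/s. Fr₁ = V₁/√(g·y₁) = 4.59.
Bélanger equation: y₂/y₁ = ½[√(1 + 8Fr₁²) − 1] = ½[√169.6 − 1] = 6.01.
y₂ = 6.01 × 1.78 = 10.7 ft.
Head loss: ΔE = (y₂ − y₁)³/(4y₁y₂) = (10.7 − 1.78)³/(4×1.78×10.7) = 710/76.2 = 9.32 ft.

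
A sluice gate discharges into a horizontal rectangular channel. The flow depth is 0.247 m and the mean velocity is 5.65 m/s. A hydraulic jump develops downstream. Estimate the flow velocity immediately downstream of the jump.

V₂ = 1.21 m/s

Fr₁ = V₁/√(g·y₁) = 5.65/√(9.81×0.247) = 3.63.
Bélanger equation: y₂/y₁ = ½[√(1 + 8Fr₁²) − 1] = ½[√106.4 − 1] = 4.66.
y₂ = 4.66 × 0.247 = 1.15 m.
q = V₁·y₁ = 5.65 × 0.247 = 1.40 m²/s.
V₂ = q/y₂ = 1.40/1.15 = 1.21 m/s.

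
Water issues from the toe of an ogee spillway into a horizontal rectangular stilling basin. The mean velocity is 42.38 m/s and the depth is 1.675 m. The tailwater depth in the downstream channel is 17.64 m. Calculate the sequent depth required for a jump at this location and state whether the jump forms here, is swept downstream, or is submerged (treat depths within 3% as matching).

Fr₁ = V₁/√(g·y₁) = 42.38/√(9.81×1.675) = 10.45.
By Bélanger, y₂/y₁ = ½[√(1 + 8Fr₁²) − 1] = ½[√875.44 − 1] = 14.29.
y₂ = 14.29 × 1.675 = 23.94 m.
Tailwater y_tw = 17.64 m: y_tw < y₂, so the jump is swept downstream.

y₂ = 23.94 m; the jump is swept downstream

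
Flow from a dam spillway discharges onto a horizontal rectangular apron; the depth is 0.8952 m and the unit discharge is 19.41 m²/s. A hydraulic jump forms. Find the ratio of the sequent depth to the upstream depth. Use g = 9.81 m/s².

y₂/y₁ = 9.859

V₁ = q/y₁ = 19.41/0.8952 = 21.68 m/s. Fr₁ = V₁/√(g·y₁) = 21.68/√(9.81×0.8952) = 7.317.
Sequent-depth ratio: y₂/y₁ = ½[√(1 + 8Fr₁²) − 1] = ½[√429.26 − 1] = 9.859.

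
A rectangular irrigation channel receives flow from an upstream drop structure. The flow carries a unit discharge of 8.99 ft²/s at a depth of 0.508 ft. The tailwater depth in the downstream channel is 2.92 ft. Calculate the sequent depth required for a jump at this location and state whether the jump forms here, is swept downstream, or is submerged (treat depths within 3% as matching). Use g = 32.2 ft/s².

y₂ = 2.90 ft; the jump forms here

V₁ = q/y₁ = 8.99/0.508 = 17.7 ft/s. Fr₁ = V₁/√(g·y₁) = 17.7/√(32.2×0.508) = 4.38.
From the momentum equation for a rectangular channel, y₂/y₁ = ½[√(1 + 8Fr₁²) − 1] = ½[√154.2 − 1] = 5.71.
y₂ = 5.71 × 0.508 = 2.90 ft.
Tailwater y_tw = 2.92 ft: y_tw ≈ y₂, so the jump forms here.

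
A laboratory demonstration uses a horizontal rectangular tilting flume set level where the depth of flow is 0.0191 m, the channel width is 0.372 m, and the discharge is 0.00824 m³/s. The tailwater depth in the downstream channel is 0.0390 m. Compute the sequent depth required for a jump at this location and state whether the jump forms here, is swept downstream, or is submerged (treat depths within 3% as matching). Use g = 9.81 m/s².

q = Q/b = 0.00824/0.372 = 0.0222 m²/s; V₁ = q/y₁ = 1.16 m/s. Fr₁ = V₁/√(g·y₁) = 2.68.
Conjugate-depth relation: y₂/y₁ = ½[√(1 + 8Fr₁²) − 1] = ½[√58.42 − 1] = 3.32.
y₂ = 3.32 × 0.0191 = 0.0634 m.
Tailwater y_tw = 0.0390 m: y_tw < y₂, so the jump is swept downstream.

y₂ = 0.0634 m; the jump is swept downstream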